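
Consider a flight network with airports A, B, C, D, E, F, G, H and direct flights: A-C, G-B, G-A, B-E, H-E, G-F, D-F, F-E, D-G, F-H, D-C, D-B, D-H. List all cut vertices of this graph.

Removing E, for instance, still leaves 1 component. No single vertex removal increases the component count — the graph has no articulation points.

none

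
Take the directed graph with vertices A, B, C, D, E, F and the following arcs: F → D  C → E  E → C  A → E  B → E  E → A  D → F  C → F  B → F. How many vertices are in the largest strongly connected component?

{A, C, E} are all mutually reachable — one SCC of size 3.
{D, F} are all mutually reachable — one SCC of size 2.
{B} is an SCC by itself.
The largest has 3 vertices.

3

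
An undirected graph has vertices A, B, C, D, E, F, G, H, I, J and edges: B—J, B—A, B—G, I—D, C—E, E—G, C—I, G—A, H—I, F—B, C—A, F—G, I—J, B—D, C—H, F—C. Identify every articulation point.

none

Removing C, for instance, still leaves 1 component. No single vertex removal increases the component count — the graph has no articulation points.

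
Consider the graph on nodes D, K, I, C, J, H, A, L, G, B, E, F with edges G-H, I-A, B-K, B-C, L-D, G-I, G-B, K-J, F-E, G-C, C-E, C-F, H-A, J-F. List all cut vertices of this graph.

Removing G increases the component count from 2 to 3, so G is a cut vertex.
By contrast removing B leaves 2 components; it is not a cut vertex. No other vertex is a cut vertex either.

G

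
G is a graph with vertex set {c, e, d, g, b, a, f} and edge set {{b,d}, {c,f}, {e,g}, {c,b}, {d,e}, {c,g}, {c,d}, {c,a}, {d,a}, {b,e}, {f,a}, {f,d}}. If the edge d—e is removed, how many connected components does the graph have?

1

d and e are still connected via d-b-e, so the component count stays at 1.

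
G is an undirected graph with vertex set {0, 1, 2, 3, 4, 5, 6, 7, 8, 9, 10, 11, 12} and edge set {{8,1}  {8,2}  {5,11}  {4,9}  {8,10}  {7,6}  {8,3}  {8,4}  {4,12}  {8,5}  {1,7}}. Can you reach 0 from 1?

No

The component containing 1 is {1, 2, 3, 4, 5, 6, 7, 8, 9, 10, 11, 12}, and 0 is not in it.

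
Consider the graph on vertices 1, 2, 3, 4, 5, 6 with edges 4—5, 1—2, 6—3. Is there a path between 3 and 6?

From 3 we can reach 3, 6, which includes 6.

Yes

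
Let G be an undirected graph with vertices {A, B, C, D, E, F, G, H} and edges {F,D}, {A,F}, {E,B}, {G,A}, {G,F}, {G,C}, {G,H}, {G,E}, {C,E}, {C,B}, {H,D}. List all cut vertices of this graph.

G

Removing G increases the component count from 1 to 2, so G is a cut vertex.
By contrast removing F leaves 1 component; it is not a cut vertex. No other vertex is a cut vertex either.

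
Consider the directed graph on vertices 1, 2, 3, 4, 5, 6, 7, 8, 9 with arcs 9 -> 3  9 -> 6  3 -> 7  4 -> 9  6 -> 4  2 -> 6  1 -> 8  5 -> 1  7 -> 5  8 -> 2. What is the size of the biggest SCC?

{1, 2, 3, 4, 5, 6, 7, 8, 9} are all mutually reachable — one SCC of size 9.
The largest has 9 vertices.

9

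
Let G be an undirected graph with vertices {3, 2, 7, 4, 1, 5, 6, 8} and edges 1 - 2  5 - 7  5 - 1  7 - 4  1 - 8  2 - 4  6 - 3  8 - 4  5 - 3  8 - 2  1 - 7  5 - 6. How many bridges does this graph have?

0

The edges on the cycle 5-6-3-5 are not bridges since each lies on that cycle.
Every edge lies on some cycle, so there are no bridges.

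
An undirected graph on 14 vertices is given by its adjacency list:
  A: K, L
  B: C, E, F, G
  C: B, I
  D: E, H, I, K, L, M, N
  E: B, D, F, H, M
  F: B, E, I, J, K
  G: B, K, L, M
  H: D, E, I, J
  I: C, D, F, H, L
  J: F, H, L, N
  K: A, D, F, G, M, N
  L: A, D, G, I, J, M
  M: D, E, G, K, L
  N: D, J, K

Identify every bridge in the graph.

The edges on the cycle G-K-N-J-H-E-D-L-G are not bridges since each lies on that cycle.
Every edge lies on some cycle, so there are no bridges.

none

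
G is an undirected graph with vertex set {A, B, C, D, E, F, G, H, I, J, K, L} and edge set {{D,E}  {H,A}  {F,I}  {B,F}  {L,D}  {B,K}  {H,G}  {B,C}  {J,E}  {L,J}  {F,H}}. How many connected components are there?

2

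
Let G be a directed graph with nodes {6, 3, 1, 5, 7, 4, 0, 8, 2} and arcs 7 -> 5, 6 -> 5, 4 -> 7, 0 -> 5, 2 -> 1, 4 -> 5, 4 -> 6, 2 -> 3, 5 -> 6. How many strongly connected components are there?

8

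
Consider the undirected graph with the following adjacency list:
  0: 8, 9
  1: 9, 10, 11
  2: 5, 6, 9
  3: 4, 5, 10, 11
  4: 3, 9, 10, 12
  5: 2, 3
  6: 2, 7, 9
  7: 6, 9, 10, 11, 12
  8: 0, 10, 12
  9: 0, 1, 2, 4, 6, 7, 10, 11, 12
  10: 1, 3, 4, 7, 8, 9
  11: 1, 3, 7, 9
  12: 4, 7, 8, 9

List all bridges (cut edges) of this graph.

The edges on the cycle 10-8-12-4-10 are not bridges since each lies on that cycle.
Every edge lies on some cycle, so there are no bridges.

none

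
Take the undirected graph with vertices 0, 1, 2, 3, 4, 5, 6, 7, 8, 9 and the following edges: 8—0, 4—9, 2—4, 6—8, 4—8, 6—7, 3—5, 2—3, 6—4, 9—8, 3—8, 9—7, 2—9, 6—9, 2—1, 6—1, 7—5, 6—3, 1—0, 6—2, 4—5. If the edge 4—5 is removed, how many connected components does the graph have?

1

4 and 5 are still connected via 4-6-3-5, so the component count stays at 1.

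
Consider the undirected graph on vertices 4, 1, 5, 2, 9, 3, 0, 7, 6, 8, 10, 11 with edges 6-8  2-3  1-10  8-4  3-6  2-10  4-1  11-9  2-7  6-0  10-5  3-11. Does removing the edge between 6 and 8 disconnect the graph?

No

After removing 6-8, the path 6-3-2-10-1-4-8 still connects them, so the edge is not a bridge.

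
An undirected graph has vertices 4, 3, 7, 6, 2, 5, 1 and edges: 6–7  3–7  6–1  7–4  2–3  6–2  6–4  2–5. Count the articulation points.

Removing 2 increases the component count from 1 to 2, so 2 is a cut vertex.
Removing 6 increases the component count from 1 to 2, so 6 is a cut vertex.
By contrast removing 1 leaves 1 component; it is not a cut vertex. No other vertex is a cut vertex either.

2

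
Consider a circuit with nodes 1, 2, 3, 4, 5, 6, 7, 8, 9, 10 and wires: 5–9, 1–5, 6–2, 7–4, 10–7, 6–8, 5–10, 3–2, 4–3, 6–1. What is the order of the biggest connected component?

10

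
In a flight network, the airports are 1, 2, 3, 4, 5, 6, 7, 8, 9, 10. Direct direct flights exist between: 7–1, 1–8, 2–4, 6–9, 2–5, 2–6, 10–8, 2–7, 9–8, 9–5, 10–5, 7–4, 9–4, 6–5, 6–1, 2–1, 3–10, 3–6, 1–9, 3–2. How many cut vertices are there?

Removing 7, for instance, still leaves 1 component. No single vertex removal increases the component count — the graph has no articulation points.

0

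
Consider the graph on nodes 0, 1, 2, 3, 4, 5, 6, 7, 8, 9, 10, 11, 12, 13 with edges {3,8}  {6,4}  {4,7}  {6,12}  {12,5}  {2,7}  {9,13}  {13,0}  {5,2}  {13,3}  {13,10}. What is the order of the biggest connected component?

6

11 is isolated — a component by itself.
1 is isolated — a component by itself.
Starting from 0 we can reach 0, 3, 8, 9, 10, 13. That is one component of size 6.
Starting from 2 we can reach 2, 4, 5, 6, 7, 12. That is one component of size 6.
The largest has 6 vertices.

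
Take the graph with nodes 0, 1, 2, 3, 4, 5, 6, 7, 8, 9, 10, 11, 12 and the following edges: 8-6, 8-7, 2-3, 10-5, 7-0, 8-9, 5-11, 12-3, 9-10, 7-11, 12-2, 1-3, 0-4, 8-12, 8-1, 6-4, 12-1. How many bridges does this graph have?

0

The edges on the cycle 8-9-10-5-11-7-8 are not bridges since each lies on that cycle.
Every edge lies on some cycle, so there are no bridges.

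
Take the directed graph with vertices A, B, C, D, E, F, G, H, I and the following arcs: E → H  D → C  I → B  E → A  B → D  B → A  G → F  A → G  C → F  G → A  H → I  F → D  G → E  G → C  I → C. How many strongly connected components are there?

2

{A, B, E, G, H, I} are all mutually reachable — one SCC of size 6.
{C, D, F} are all mutually reachable — one SCC of size 3.
That gives 2 strongly connected components.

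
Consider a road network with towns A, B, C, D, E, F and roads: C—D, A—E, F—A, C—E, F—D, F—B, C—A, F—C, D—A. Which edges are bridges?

B-F

The edges on the cycle C-A-E-C are not bridges since each lies on that cycle.
But removing F—B disconnects F from B — this is a bridge.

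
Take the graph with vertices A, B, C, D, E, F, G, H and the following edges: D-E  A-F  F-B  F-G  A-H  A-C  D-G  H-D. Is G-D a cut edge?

After removing G-D, the path G-F-A-H-D still connects them, so the edge is not a bridge.

No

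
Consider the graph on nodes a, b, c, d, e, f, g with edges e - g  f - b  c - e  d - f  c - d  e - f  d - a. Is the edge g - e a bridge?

Yes

Removing g - e leaves no path between g and e: the component count goes from 1 to 2. So it is a bridge.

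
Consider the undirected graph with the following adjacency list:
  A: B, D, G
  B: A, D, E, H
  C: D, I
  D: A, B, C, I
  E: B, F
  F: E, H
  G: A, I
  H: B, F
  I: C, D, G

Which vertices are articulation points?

Removing B increases the component count from 1 to 2, so B is a cut vertex.
By contrast removing E leaves 1 component; it is not a cut vertex. No other vertex is a cut vertex either.

B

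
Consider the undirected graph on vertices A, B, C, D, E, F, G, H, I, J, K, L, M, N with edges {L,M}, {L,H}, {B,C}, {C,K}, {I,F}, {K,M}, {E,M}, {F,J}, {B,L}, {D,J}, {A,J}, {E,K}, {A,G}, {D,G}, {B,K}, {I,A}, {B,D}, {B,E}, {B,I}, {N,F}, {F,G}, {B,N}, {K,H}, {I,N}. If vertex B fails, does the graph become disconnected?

Yes

Deleting B raises the number of components from 1 to 2, so B is a cut vertex.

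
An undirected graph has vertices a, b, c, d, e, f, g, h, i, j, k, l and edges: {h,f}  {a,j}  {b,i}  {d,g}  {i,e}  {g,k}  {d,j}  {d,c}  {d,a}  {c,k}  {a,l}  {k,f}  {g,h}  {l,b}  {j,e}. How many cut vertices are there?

1

Removing d increases the component count from 1 to 2, so d is a cut vertex.
By contrast removing c leaves 1 component; it is not a cut vertex. No other vertex is a cut vertex either.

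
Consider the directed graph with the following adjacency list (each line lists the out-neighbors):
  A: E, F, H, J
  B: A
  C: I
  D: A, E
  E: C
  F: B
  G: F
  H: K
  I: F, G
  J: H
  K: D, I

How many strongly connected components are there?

1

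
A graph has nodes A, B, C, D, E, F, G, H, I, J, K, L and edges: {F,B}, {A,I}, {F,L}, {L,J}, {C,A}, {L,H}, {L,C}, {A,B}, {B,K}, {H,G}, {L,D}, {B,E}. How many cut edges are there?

The edges on the cycle F-L-C-A-B-F are not bridges since each lies on that cycle.
But removing E - B disconnects E from B; removing L - H disconnects L from H; removing B - K disconnects B from K; removing G - H disconnects G from H — these are bridges.
In total 7 edges are bridges.

7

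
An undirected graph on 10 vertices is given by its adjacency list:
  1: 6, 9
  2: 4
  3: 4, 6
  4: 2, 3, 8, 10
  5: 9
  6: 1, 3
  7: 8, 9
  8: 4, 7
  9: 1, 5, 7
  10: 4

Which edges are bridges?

The edges on the cycle 7-8-4-3-6-1-9-7 are not bridges since each lies on that cycle.
But removing 5-9 disconnects 5 from 9; removing 4-2 disconnects 4 from 2; removing 10-4 disconnects 10 from 4 — these are bridges.

10-4, 2-4, 5-9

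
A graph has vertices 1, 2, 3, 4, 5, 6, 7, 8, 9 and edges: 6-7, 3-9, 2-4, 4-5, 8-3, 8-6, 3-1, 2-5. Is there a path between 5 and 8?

The component containing 5 is {2, 4, 5}, and 8 is not in it.

No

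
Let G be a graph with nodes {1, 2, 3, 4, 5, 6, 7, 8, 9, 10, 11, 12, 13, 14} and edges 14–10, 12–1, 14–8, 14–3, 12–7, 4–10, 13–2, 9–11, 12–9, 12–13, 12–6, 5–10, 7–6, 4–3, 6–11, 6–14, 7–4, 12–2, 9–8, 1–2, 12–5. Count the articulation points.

Removing 12 increases the component count from 1 to 2, so 12 is a cut vertex.
By contrast removing 10 leaves 1 component; it is not a cut vertex. No other vertex is a cut vertex either.

1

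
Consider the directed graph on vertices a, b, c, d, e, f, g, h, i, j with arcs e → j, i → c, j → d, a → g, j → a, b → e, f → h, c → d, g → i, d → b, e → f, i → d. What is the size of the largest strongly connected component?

{a, b, c, d, e, g, i, j} are all mutually reachable — one SCC of size 8.
{h} is an SCC by itself.
{f} is an SCC by itself.
The largest has 8 vertices.

8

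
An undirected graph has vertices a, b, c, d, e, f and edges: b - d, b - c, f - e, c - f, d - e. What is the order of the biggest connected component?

a is isolated — a component by itself.
Starting from b we can reach b, c, d, e, f. That is one component of size 5.
The largest has 5 vertices.

5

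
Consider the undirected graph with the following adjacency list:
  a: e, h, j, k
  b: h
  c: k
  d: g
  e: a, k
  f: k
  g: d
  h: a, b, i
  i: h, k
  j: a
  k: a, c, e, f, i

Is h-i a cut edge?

No

After removing h-i, the path h-a-k-i still connects them, so the edge is not a bridge.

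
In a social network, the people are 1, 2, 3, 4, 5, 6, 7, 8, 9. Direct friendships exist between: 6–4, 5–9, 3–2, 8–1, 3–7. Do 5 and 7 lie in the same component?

No

The component containing 5 is {5, 9}, and 7 is not in it.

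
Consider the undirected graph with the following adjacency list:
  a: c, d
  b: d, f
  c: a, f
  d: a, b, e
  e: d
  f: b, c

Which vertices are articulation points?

Removing d increases the component count from 1 to 2, so d is a cut vertex.
By contrast removing e leaves 1 component; it is not a cut vertex. No other vertex is a cut vertex either.

d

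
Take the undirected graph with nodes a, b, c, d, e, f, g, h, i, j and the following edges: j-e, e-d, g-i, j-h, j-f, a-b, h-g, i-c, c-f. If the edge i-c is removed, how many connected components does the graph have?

2

i and c are still connected via i-g-h-j-f-c, so the component count stays at 2.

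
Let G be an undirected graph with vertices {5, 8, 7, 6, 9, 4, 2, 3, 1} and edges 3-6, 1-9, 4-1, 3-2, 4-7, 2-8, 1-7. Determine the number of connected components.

5 is isolated — a component by itself.
Starting from 2 we can reach 2, 3, 6, 8. That is one component of size 4.
Starting from 1 we can reach 1, 4, 7, 9. That is one component of size 4.
Total: 3 components.

3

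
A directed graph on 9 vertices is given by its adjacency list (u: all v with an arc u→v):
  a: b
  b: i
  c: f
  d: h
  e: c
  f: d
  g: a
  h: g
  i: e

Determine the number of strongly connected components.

{a, b, c, d, e, f, g, h, i} are all mutually reachable — one SCC of size 9.
That gives 1 strongly connected component.

1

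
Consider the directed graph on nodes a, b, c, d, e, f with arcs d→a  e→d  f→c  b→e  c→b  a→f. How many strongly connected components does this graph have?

1

{a, b, c, d, e, f} are all mutually reachable — one SCC of size 6.
That gives 1 strongly connected component.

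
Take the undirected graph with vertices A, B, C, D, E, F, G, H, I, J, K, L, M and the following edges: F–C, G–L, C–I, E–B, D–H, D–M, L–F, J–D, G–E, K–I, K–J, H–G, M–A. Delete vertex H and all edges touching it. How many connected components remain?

1

With H gone, the remaining components are: {A, B, C, D, E, F, G, I, J, K, L, M}.
That is 1 component.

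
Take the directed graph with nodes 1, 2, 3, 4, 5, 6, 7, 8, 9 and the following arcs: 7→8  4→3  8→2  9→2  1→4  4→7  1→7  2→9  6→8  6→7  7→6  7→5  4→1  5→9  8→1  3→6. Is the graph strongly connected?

No

There is no directed path from 5 to 1, so the graph is not strongly connected.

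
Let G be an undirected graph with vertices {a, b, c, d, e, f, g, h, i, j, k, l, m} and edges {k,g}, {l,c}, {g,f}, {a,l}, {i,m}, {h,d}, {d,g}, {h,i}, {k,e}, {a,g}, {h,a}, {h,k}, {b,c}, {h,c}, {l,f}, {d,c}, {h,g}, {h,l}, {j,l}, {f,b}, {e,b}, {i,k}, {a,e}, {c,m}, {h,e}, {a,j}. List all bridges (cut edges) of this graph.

The edges on the cycle a-j-l-a are not bridges since each lies on that cycle.
Every edge lies on some cycle, so there are no bridges.

none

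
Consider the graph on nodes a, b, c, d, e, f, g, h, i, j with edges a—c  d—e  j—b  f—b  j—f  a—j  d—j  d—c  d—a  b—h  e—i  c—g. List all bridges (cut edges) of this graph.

b-h, c-g, d-e, e-i

The edges on the cycle d-a-c-d are not bridges since each lies on that cycle.
But removing i—e disconnects i from e; removing g—c disconnects g from c; removing b—h disconnects b from h; removing d—e disconnects d from e — these are bridges.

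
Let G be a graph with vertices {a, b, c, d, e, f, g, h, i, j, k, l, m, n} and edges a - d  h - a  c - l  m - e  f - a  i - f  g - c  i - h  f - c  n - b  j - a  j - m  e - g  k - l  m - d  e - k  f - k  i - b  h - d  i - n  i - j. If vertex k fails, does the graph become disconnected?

No

Deleting k leaves 1 component (was 1) (its neighbors e, f, l remain connected to each other), so k is not a cut vertex.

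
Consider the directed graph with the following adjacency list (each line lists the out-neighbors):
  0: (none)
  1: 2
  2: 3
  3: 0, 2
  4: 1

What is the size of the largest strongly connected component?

{2, 3} are all mutually reachable — one SCC of size 2.
{0} is an SCC by itself.
{4} is an SCC by itself.
{1} is an SCC by itself.
The largest has 2 vertices.

2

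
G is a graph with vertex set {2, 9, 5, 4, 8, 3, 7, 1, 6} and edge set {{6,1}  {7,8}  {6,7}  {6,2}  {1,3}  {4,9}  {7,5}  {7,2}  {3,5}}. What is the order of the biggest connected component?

7

Starting from 4 we can reach 4, 9. That is one component of size 2.
Starting from 1 we can reach 1, 2, 3, 5, 6, 7, 8. That is one component of size 7.
The largest has 7 vertices.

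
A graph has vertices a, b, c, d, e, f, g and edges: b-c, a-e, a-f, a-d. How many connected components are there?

g is isolated — a component by itself.
Starting from b we can reach b, c. That is one component of size 2.
Starting from a we can reach a, d, e, f. That is one component of size 4.
Total: 3 components.

3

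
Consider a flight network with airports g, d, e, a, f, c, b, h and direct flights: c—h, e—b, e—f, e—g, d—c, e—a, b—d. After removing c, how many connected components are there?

With c gone, the remaining components are: {h}; {a, b, d, e, f, g}.
That is 2 components.

2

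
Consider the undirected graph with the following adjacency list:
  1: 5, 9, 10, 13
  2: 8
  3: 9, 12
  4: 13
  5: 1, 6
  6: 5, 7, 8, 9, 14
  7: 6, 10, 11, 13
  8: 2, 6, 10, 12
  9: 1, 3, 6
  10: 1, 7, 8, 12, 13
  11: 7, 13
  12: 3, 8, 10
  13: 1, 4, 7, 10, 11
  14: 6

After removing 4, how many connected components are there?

With 4 gone, the remaining components are: {1, 2, 3, 5, 6, 7, 8, 9, 10, 11, 12, 13, 14}.
That is 1 component.

1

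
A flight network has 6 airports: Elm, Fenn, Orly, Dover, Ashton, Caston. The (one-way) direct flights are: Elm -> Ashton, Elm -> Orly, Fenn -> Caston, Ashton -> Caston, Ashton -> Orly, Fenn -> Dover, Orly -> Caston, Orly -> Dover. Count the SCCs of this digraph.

6

{Ashton} is an SCC by itself.
{Dover} is an SCC by itself.
{Fenn} is an SCC by itself.
{Caston} is an SCC by itself.
{Elm} is an SCC by itself.
(and 1 more singleton SCC)
That gives 6 strongly connected components.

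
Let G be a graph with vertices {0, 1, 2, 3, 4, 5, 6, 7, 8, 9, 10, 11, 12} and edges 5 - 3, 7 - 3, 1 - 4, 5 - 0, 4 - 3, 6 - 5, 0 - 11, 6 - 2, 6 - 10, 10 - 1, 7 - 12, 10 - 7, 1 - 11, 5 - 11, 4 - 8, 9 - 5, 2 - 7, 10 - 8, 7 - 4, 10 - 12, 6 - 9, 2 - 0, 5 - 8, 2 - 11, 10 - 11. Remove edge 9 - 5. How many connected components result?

1

9 and 5 are still connected via 9-6-5, so the component count stays at 1.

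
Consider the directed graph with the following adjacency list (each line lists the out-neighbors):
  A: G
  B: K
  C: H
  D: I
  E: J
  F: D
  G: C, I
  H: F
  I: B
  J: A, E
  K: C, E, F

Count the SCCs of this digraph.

1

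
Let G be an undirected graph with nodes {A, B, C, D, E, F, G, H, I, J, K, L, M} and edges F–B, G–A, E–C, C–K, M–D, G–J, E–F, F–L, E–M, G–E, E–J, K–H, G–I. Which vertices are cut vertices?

C, E, F, G, K, M

Removing C increases the component count from 1 to 2, so C is a cut vertex.
Removing E increases the component count from 1 to 4, so E is a cut vertex.
Removing F increases the component count from 1 to 3, so F is a cut vertex.
Likewise G, K, M are cut vertices.
By contrast removing I leaves 1 component; it is not a cut vertex. No other vertex is a cut vertex either.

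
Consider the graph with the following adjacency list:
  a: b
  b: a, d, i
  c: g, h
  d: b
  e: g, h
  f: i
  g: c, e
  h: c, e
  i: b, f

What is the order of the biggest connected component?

5

Starting from c we can reach c, e, g, h. That is one component of size 4.
Starting from a we can reach a, b, d, f, i. That is one component of size 5.
The largest has 5 vertices.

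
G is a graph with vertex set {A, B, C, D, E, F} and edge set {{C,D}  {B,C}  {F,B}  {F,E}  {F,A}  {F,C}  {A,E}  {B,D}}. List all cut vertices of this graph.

F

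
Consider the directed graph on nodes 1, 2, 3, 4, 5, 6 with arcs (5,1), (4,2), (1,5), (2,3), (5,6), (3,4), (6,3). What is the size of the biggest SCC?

3

{2, 3, 4} are all mutually reachable — one SCC of size 3.
{1, 5} are all mutually reachable — one SCC of size 2.
{6} is an SCC by itself.
The largest has 3 vertices.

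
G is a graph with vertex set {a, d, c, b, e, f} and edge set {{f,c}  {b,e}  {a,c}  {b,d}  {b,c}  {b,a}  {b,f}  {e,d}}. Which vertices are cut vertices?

Removing b increases the component count from 1 to 2, so b is a cut vertex.
By contrast removing d leaves 1 component; it is not a cut vertex. No other vertex is a cut vertex either.

b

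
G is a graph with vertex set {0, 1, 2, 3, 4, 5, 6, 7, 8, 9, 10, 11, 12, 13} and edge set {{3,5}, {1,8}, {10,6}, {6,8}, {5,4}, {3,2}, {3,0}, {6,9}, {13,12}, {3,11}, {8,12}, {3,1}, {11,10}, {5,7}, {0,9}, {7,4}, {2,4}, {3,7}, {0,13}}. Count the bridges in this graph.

The edges on the cycle 3-5-7-3 are not bridges since each lies on that cycle.
Every edge lies on some cycle, so there are no bridges.

0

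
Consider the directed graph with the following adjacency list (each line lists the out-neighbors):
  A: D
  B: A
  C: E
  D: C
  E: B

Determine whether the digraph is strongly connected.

Yes

From B we can reach every vertex (A, B, C, D, E), and every vertex can reach B (A, B, C, D, E). So the whole graph is one strongly connected component.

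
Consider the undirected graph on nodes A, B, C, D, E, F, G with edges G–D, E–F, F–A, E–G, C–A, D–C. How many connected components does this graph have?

2

B is isolated — a component by itself.
Starting from A we can reach A, C, D, E, F, G. That is one component of size 6.
Total: 2 components.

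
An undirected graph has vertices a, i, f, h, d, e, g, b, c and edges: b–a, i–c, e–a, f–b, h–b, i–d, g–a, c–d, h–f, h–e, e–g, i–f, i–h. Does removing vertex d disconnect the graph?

No

Deleting d leaves 1 component (was 1) (its neighbors c, i remain connected to each other), so d is not a cut vertex.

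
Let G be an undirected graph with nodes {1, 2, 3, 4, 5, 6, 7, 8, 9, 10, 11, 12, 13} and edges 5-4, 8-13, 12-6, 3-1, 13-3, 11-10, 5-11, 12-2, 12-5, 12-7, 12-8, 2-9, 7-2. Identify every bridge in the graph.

The edges on the cycle 12-7-2-12 are not bridges since each lies on that cycle.
But removing 12-5 disconnects 12 from 5; removing 3-1 disconnects 3 from 1; removing 12-8 disconnects 12 from 8; removing 11-10 disconnects 11 from 10 — these are bridges.
In total 10 edges are bridges.

1-3, 10-11, 11-5, 12-5, 12-6, 12-8, 13-3, 13-8, 2-9, 4-5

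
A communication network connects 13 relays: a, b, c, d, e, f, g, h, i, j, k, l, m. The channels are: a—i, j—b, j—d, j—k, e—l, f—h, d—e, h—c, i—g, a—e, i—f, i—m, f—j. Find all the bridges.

b-j, c-h, e-l, f-h, g-i, i-m, j-k

The edges on the cycle a-i-f-j-d-e-a are not bridges since each lies on that cycle.
But removing c—h disconnects c from h; removing k—j disconnects k from j; removing i—g disconnects i from g; removing i—m disconnects i from m — these are bridges.
In total 7 edges are bridges.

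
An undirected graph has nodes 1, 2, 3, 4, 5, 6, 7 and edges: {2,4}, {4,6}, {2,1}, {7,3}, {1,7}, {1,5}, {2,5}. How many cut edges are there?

4

The edges on the cycle 2-1-5-2 are not bridges since each lies on that cycle.
But removing 7 - 3 disconnects 7 from 3; removing 1 - 7 disconnects 1 from 7; removing 4 - 6 disconnects 4 from 6; removing 2 - 4 disconnects 2 from 4 — these are bridges.
That makes 4 bridges.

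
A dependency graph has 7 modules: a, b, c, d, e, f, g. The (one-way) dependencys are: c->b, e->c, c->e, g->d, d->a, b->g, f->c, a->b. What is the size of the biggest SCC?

{a, b, d, g} are all mutually reachable — one SCC of size 4.
{c, e} are all mutually reachable — one SCC of size 2.
{f} is an SCC by itself.
The largest has 4 vertices.

4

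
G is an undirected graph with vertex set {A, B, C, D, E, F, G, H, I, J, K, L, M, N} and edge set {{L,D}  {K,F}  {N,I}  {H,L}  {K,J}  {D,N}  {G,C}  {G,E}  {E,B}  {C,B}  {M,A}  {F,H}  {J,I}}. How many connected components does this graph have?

Starting from A we can reach A, M. That is one component of size 2.
Starting from B we can reach B, C, E, G. That is one component of size 4.
Starting from D we can reach D, F, H, I, J, K, L, N. That is one component of size 8.
Total: 3 components.

3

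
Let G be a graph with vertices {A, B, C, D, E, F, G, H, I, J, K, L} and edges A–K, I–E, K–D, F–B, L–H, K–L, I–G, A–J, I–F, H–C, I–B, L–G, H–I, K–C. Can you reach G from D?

Yes

From D we can reach A, B, C, D, E, F, G, H, I, J, K, L, which includes G.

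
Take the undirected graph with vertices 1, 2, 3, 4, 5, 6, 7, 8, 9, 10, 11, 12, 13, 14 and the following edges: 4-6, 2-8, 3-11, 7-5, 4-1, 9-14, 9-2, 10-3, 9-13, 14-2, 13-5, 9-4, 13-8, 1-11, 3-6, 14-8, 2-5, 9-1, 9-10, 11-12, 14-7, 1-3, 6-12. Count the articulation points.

Removing 9 increases the component count from 1 to 2, so 9 is a cut vertex.
By contrast removing 6 leaves 1 component; it is not a cut vertex. No other vertex is a cut vertex either.

1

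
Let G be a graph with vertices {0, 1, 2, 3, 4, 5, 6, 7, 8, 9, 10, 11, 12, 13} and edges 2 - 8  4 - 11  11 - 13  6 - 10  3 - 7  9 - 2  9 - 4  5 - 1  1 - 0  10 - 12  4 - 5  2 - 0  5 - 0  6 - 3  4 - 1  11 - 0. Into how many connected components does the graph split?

Starting from 3 we can reach 3, 6, 7, 10, 12. That is one component of size 5.
Starting from 0 we can reach 0, 1, 2, 4, 5, 8, 9, 11, 13. That is one component of size 9.
Total: 2 components.

2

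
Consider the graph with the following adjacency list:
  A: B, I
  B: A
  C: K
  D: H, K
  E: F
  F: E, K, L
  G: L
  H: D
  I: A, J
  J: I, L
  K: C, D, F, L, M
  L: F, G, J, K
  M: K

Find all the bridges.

The edges on the cycle K-L-F-K are not bridges since each lies on that cycle.
But removing L-G disconnects L from G; removing I-A disconnects I from A; removing K-D disconnects K from D; removing J-I disconnects J from I — these are bridges.
In total 10 edges are bridges.

A-B, A-I, C-K, D-H, D-K, E-F, G-L, I-J, J-L, K-M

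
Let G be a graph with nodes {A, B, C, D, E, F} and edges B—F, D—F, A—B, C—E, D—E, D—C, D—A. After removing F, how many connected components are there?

1

With F gone, the remaining components are: {A, B, C, D, E}.
That is 1 component.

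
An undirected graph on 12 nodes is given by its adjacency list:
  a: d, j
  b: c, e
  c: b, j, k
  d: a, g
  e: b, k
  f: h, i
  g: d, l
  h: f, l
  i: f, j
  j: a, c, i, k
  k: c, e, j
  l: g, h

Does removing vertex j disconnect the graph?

Deleting j raises the number of components from 1 to 2, so j is a cut vertex.

Yes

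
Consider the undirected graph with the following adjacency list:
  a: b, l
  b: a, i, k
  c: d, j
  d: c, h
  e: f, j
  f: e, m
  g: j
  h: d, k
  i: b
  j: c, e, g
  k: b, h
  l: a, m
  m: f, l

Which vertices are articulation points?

Removing b increases the component count from 1 to 2, so b is a cut vertex.
Removing j increases the component count from 1 to 2, so j is a cut vertex.
By contrast removing d leaves 1 component; it is not a cut vertex. No other vertex is a cut vertex either.

b, j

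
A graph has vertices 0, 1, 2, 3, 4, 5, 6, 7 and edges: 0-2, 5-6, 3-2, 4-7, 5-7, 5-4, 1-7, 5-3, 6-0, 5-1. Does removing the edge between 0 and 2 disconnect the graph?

No

After removing 0-2, the path 0-6-5-3-2 still connects them, so the edge is not a bridge.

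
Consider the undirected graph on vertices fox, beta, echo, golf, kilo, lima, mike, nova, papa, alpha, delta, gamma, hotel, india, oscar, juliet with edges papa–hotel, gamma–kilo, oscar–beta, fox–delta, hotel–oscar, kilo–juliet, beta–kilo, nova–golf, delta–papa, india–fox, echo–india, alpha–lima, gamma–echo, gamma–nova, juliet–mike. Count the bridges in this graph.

The edges on the cycle gamma-echo-india-fox-delta-papa-hotel-oscar-beta-kilo-gamma are not bridges since each lies on that cycle.
But removing nova–golf disconnects nova from golf; removing kilo–juliet disconnects kilo from juliet; removing juliet–mike disconnects juliet from mike; removing gamma–nova disconnects gamma from nova — these are bridges.
In total 5 edges are bridges.

5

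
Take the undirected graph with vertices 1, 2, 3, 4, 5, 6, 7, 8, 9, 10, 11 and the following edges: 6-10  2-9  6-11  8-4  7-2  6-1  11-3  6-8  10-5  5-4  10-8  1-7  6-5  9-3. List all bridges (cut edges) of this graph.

none

The edges on the cycle 6-1-7-2-9-3-11-6 are not bridges since each lies on that cycle.
Every edge lies on some cycle, so there are no bridges.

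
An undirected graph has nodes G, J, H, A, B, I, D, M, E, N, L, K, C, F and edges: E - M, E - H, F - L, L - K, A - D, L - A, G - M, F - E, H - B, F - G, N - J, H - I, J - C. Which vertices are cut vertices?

Removing A increases the component count from 2 to 3, so A is a cut vertex.
Removing E increases the component count from 2 to 3, so E is a cut vertex.
Removing F increases the component count from 2 to 3, so F is a cut vertex.
Likewise H, J, L are cut vertices.
By contrast removing M leaves 2 components; it is not a cut vertex. No other vertex is a cut vertex either.

A, E, F, H, J, L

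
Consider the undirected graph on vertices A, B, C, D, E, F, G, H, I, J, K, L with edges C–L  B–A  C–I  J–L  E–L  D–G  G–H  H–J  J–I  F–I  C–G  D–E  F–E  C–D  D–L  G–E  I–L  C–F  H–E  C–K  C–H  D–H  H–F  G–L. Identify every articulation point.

Removing C increases the component count from 2 to 3, so C is a cut vertex.
By contrast removing L leaves 2 components; it is not a cut vertex. No other vertex is a cut vertex either.

C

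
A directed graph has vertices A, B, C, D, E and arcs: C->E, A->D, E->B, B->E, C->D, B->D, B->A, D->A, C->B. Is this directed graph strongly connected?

There is no directed path from E to C, so the graph is not strongly connected.

No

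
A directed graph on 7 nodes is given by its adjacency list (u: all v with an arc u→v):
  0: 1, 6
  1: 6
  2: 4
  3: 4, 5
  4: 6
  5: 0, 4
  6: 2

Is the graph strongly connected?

There is no directed path from 5 to 3, so the graph is not strongly connected.

No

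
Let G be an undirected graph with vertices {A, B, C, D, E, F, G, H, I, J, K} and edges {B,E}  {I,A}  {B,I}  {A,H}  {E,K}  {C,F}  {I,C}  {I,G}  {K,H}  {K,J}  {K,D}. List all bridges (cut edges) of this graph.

C-F, C-I, D-K, G-I, J-K

The edges on the cycle B-E-K-H-A-I-B are not bridges since each lies on that cycle.
But removing C—F disconnects C from F; removing C—I disconnects C from I; removing K—J disconnects K from J; removing I—G disconnects I from G — these are bridges.
In total 5 edges are bridges.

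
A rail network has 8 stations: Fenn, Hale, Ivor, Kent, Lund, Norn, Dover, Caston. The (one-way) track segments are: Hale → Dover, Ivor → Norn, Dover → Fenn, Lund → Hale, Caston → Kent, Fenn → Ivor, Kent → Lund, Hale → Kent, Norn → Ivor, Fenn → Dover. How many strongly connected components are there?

{Hale, Kent, Lund} are all mutually reachable — one SCC of size 3.
{Ivor, Norn} are all mutually reachable — one SCC of size 2.
{Fenn, Dover} are all mutually reachable — one SCC of size 2.
{Caston} is an SCC by itself.
That gives 4 strongly connected components.

4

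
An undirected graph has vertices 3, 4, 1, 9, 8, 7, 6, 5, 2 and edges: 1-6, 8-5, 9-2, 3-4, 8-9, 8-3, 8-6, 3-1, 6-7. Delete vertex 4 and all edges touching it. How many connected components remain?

With 4 gone, the remaining components are: {1, 2, 3, 5, 6, 7, 8, 9}.
That is 1 component.

1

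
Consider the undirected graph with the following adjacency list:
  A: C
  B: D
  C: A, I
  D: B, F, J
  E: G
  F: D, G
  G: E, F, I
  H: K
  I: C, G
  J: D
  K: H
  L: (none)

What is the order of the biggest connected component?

9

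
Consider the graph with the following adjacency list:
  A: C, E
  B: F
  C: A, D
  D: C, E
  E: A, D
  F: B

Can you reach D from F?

The component containing F is {B, F}, and D is not in it.

No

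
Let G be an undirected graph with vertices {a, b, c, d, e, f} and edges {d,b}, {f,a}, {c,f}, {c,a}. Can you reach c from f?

Yes

From f we can reach a, c, f, which includes c.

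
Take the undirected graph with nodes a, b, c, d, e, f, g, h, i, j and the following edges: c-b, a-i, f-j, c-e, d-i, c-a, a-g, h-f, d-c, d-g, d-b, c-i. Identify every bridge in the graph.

c-e, f-h, f-j

The edges on the cycle c-a-i-c are not bridges since each lies on that cycle.
But removing e-c disconnects e from c; removing f-j disconnects f from j; removing f-h disconnects f from h — these are bridges.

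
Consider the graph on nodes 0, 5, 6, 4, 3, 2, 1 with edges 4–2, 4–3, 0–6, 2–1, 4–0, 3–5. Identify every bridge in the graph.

removing 0–6 disconnects 0 from 6; removing 4–2 disconnects 4 from 2; removing 5–3 disconnects 5 from 3; removing 0–4 disconnects 0 from 4 — these are bridges.
In total 6 edges are bridges.

0-4, 0-6, 1-2, 2-4, 3-4, 3-5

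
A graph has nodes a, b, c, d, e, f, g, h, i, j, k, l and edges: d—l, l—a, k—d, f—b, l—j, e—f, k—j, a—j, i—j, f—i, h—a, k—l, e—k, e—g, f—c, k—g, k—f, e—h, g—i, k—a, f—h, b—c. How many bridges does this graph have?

0

The edges on the cycle k-g-i-j-l-d-k are not bridges since each lies on that cycle.
Every edge lies on some cycle, so there are no bridges.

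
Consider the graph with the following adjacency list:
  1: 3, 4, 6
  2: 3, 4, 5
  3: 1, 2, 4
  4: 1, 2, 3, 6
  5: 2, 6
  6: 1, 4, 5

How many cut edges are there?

The edges on the cycle 4-6-1-4 are not bridges since each lies on that cycle.
Every edge lies on some cycle, so there are no bridges.

0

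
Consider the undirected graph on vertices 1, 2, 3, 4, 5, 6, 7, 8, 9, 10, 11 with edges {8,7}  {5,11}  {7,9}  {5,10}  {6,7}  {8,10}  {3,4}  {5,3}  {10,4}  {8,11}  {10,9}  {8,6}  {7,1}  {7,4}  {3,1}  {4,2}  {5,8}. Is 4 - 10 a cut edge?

No

After removing 4 - 10, the path 4-3-5-10 still connects them, so the edge is not a bridge.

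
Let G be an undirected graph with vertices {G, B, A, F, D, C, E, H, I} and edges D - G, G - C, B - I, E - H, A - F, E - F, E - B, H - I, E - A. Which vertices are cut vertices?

Removing E increases the component count from 2 to 3, so E is a cut vertex.
Removing G increases the component count from 2 to 3, so G is a cut vertex.
By contrast removing A leaves 2 components; it is not a cut vertex. No other vertex is a cut vertex either.

E, G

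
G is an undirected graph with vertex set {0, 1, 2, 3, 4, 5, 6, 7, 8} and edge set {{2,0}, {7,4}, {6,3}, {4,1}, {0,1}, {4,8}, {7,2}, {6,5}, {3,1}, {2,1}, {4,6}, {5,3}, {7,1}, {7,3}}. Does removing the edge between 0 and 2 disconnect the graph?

After removing 0–2, the path 0-1-2 still connects them, so the edge is not a bridge.

No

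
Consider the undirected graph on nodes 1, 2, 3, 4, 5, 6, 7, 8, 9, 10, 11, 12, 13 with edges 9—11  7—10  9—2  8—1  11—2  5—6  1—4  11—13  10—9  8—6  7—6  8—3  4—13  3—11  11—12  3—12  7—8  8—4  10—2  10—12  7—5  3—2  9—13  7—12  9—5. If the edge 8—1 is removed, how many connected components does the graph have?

8 and 1 are still connected via 8-4-1, so the component count stays at 1.

1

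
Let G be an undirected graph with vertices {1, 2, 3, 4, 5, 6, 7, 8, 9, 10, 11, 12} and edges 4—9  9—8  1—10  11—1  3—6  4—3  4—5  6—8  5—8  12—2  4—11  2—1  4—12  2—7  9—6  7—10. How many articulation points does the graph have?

1

Removing 4 increases the component count from 1 to 2, so 4 is a cut vertex.
By contrast removing 2 leaves 1 component; it is not a cut vertex. No other vertex is a cut vertex either.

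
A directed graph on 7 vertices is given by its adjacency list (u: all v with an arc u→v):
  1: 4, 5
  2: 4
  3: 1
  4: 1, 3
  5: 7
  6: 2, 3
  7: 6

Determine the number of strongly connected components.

{1, 2, 3, 4, 5, 6, 7} are all mutually reachable — one SCC of size 7.
That gives 1 strongly connected component.

1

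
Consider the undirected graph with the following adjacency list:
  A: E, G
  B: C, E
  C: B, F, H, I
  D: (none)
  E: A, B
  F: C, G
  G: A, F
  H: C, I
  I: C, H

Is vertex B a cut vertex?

Deleting B leaves 2 components (was 2), so B is not a cut vertex.

No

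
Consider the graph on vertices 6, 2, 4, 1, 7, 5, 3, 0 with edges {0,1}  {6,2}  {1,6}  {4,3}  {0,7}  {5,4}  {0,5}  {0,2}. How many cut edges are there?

The edges on the cycle 0-1-6-2-0 are not bridges since each lies on that cycle.
But removing 4-3 disconnects 4 from 3; removing 5-4 disconnects 5 from 4; removing 0-5 disconnects 0 from 5; removing 0-7 disconnects 0 from 7 — these are bridges.
That makes 4 bridges.

4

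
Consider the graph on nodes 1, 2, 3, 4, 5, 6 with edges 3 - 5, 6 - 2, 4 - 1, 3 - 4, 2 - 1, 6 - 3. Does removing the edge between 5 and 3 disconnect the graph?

Removing 5 - 3 leaves no path between 5 and 3: the component count goes from 1 to 2. So it is a bridge.

Yes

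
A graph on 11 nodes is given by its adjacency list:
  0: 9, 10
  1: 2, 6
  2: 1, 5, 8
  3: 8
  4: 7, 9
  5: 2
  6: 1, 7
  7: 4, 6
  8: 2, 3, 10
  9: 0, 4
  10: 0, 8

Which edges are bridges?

The edges on the cycle 9-0-10-8-2-1-6-7-4-9 are not bridges since each lies on that cycle.
But removing 5-2 disconnects 5 from 2; removing 3-8 disconnects 3 from 8 — these are bridges.

2-5, 3-8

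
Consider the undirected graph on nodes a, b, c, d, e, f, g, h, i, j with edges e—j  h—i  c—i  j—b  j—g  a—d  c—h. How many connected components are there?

4

f is isolated — a component by itself.
Starting from a we can reach a, d. That is one component of size 2.
Starting from c we can reach c, h, i. That is one component of size 3.
Starting from b we can reach b, e, g, j. That is one component of size 4.
Total: 4 components.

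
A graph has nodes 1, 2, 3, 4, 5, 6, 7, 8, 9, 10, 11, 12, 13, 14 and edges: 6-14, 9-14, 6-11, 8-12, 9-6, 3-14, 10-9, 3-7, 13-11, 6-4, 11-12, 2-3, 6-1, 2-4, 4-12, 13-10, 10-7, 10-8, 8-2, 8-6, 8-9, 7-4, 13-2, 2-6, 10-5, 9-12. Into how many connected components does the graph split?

1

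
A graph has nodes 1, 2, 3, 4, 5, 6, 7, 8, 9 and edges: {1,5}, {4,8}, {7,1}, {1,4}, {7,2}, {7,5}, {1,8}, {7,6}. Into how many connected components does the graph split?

3

3 is isolated — a component by itself.
9 is isolated — a component by itself.
Starting from 1 we can reach 1, 2, 4, 5, 6, 7, 8. That is one component of size 7.
Total: 3 components.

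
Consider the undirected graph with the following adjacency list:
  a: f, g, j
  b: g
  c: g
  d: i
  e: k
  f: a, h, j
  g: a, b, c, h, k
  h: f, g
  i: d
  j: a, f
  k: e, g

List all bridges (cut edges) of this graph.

The edges on the cycle h-g-a-f-h are not bridges since each lies on that cycle.
But removing g-c disconnects g from c; removing k-g disconnects k from g; removing i-d disconnects i from d; removing e-k disconnects e from k — these are bridges.
In total 5 edges are bridges.

b-g, c-g, d-i, e-k, g-k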